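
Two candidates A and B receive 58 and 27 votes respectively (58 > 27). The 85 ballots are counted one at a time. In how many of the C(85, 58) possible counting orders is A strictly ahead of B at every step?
Strict-lead orderings = 4014128654600111661936

Total orderings of the 85 votes with 58 for A: C(85, 58) = 11006481794871273911760. By the Bertrand ballot formula (Cycle Lemma / reflection principle), the number of orderings in which A is strictly ahead of B throughout is (p − q)/(p + q) · C(p + q, p) = (58 − 27)/(58 + 27) · 11006481794871273911760 = 4014128654600111661936.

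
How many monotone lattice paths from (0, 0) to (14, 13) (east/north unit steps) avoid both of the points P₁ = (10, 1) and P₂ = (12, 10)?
Number of paths = 13577870

Inclusion–exclusion. Total paths: C(27, 14) = 20058300. Through P₁: C(11, 10)·C(16, 4) = 20020. Through P₂: C(22, 12)·C(5, 2) = 6466460. Since P₁ is strictly southwest of P₂, a monotone path through both must visit P₁ then P₂; paths through both = C(11, 10)·C(11, 2)·C(5, 2) = 6050. Avoid both = 20058300 − 20020 − 6466460 + 6050 = 13577870.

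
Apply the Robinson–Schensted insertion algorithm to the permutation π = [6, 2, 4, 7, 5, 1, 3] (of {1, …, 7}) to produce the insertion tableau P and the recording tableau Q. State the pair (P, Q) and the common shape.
P = [1, 3, 5] / [2, 4] / [6, 7];  Q = [1, 3, 4] / [2, 5] / [6, 7];  common shape = (3, 2, 2)

Row-insert the values π_1, π_2, … into P one at a time, bumping the leftmost entry strictly greater than the inserted value down to the next row. The recording tableau Q records, in position (i, j), the step at which that cell was added to P.
  Insert 6 (step 1): P = [6];  Q = [1]
  Insert 2 (step 2): P = [2] / [6];  Q = [1] / [2]
  Insert 4 (step 3): P = [2, 4] / [6];  Q = [1, 3] / [2]
  Insert 7 (step 4): P = [2, 4, 7] / [6];  Q = [1, 3, 4] / [2]
  Insert 5 (step 5): P = [2, 4, 5] / [6, 7];  Q = [1, 3, 4] / [2, 5]
  Insert 1 (step 6): P = [1, 4, 5] / [2, 7] / [6];  Q = [1, 3, 4] / [2, 5] / [6]
  Insert 3 (step 7): P = [1, 3, 5] / [2, 4] / [6, 7];  Q = [1, 3, 4] / [2, 5] / [6, 7]
Final shape: (3, 2, 2).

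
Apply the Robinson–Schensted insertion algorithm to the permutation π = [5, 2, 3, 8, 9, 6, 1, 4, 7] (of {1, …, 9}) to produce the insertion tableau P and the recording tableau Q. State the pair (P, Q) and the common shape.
P = [1, 3, 4, 7] / [2, 6, 9] / [5, 8];  Q = [1, 3, 4, 5] / [2, 6, 9] / [7, 8];  common shape = (4, 3, 2)

Row-insert the values π_1, π_2, … into P one at a time, bumping the leftmost entry strictly greater than the inserted value down to the next row. The recording tableau Q records, in position (i, j), the step at which that cell was added to P.
  Insert 5 (step 1): P = [5];  Q = [1]
  Insert 2 (step 2): P = [2] / [5];  Q = [1] / [2]
  Insert 3 (step 3): P = [2, 3] / [5];  Q = [1, 3] / [2]
  Insert 8 (step 4): P = [2, 3, 8] / [5];  Q = [1, 3, 4] / [2]
  Insert 9 (step 5): P = [2, 3, 8, 9] / [5];  Q = [1, 3, 4, 5] / [2]
  Insert 6 (step 6): P = [2, 3, 6, 9] / [5, 8];  Q = [1, 3, 4, 5] / [2, 6]
  Insert 1 (step 7): P = [1, 3, 6, 9] / [2, 8] / [5];  Q = [1, 3, 4, 5] / [2, 6] / [7]
  Insert 4 (step 8): P = [1, 3, 4, 9] / [2, 6] / [5, 8];  Q = [1, 3, 4, 5] / [2, 6] / [7, 8]
  Insert 7 (step 9): P = [1, 3, 4, 7] / [2, 6, 9] / [5, 8];  Q = [1, 3, 4, 5] / [2, 6, 9] / [7, 8]
Final shape: (4, 3, 2).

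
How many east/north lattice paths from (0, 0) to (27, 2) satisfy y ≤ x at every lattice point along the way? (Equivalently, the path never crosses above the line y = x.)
Number of paths = 377

By the reflection principle (André's argument), the number of monotone paths to (27, 2) with n ≤ m that never go above y = x is C(29, 27) − C(29, 28) = 406 − 29 = 377.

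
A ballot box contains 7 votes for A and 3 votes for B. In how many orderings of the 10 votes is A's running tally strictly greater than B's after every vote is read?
Strict-lead orderings = 48

Total orderings of the 10 votes with 7 for A: C(10, 7) = 120. By the Bertrand ballot formula (Cycle Lemma / reflection principle), the number of orderings in which A is strictly ahead of B throughout is (p − q)/(p + q) · C(p + q, p) = (7 − 3)/(7 + 3) · 120 = 48.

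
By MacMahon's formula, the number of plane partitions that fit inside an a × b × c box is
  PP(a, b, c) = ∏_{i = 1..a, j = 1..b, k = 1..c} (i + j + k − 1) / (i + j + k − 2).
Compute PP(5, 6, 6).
PP(5, 6, 6) = 55197331332

Evaluate the triple product over i = 1..5, j = 1..6, k = 1..6. The factors are (2/1) · (3/2) · (4/3) · (5/4) · (6/5) · (7/6) · (3/2) · (4/3) · … (180 factors total). The numerators and denominators telescope so the product is an integer; carrying out the multiplication exactly gives PP(5, 6, 6) = 55197331332.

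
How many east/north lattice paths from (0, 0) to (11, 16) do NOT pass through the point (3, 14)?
Number of paths = 13007295

Total paths from (0, 0) to (11, 16): C(27, 11) = 13037895. Paths through (3, 14): (paths (0, 0) → (3, 14)) × (paths (3, 14) → (11, 16)) = C(17, 3) · C(10, 8) = 680 · 45 = 30600. Avoidance count = 13037895 − 30600 = 13007295.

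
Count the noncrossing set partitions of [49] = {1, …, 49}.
C_49 = 509552245179617138054608572

These noncrossing partitions are counted by the Catalan number C_n = (1/(n + 1)) · C(2n, n). For n = 49: C_49 = (1/50) · C(98, 49) = 25477612258980856902730428600/50 = 509552245179617138054608572.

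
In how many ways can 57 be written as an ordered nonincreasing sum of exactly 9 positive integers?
p(57, 9 parts) = 36347

Partitions of n into exactly k parts are in bijection with partitions of n − k into at most k parts (subtract 1 from each part). So p(57, exactly 9) = p(48, parts ≤ 9). Computing via the recurrence p(m, j) = p(m, j−1) + p(m−j, j) gives 36347.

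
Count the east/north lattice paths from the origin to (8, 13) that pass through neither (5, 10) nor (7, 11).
Number of paths = 74985

Inclusion–exclusion. Total paths: C(21, 8) = 203490. Through P₁: C(15, 5)·C(6, 3) = 60060. Through P₂: C(18, 7)·C(3, 1) = 95472. Since P₁ is strictly southwest of P₂, a monotone path through both must visit P₁ then P₂; paths through both = C(15, 5)·C(3, 2)·C(3, 1) = 27027. Avoid both = 203490 − 60060 − 95472 + 27027 = 74985.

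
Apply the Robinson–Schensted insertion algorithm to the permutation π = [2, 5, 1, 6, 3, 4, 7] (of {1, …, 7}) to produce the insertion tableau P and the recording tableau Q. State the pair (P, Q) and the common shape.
P = [1, 3, 4, 7] / [2, 5, 6];  Q = [1, 2, 4, 7] / [3, 5, 6];  common shape = (4, 3)

Row-insert the values π_1, π_2, … into P one at a time, bumping the leftmost entry strictly greater than the inserted value down to the next row. The recording tableau Q records, in position (i, j), the step at which that cell was added to P.
  Insert 2 (step 1): P = [2];  Q = [1]
  Insert 5 (step 2): P = [2, 5];  Q = [1, 2]
  Insert 1 (step 3): P = [1, 5] / [2];  Q = [1, 2] / [3]
  Insert 6 (step 4): P = [1, 5, 6] / [2];  Q = [1, 2, 4] / [3]
  Insert 3 (step 5): P = [1, 3, 6] / [2, 5];  Q = [1, 2, 4] / [3, 5]
  Insert 4 (step 6): P = [1, 3, 4] / [2, 5, 6];  Q = [1, 2, 4] / [3, 5, 6]
  Insert 7 (step 7): P = [1, 3, 4, 7] / [2, 5, 6];  Q = [1, 2, 4, 7] / [3, 5, 6]
Final shape: (4, 3).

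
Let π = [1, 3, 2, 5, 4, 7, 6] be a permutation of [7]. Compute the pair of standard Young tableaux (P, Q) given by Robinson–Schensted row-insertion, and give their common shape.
P = [1, 2, 4, 6] / [3, 5, 7];  Q = [1, 2, 4, 6] / [3, 5, 7];  common shape = (4, 3)

Row-insert the values π_1, π_2, … into P one at a time, bumping the leftmost entry strictly greater than the inserted value down to the next row. The recording tableau Q records, in position (i, j), the step at which that cell was added to P.
  Insert 1 (step 1): P = [1];  Q = [1]
  Insert 3 (step 2): P = [1, 3];  Q = [1, 2]
  Insert 2 (step 3): P = [1, 2] / [3];  Q = [1, 2] / [3]
  Insert 5 (step 4): P = [1, 2, 5] / [3];  Q = [1, 2, 4] / [3]
  Insert 4 (step 5): P = [1, 2, 4] / [3, 5];  Q = [1, 2, 4] / [3, 5]
  Insert 7 (step 6): P = [1, 2, 4, 7] / [3, 5];  Q = [1, 2, 4, 6] / [3, 5]
  Insert 6 (step 7): P = [1, 2, 4, 6] / [3, 5, 7];  Q = [1, 2, 4, 6] / [3, 5, 7]
Final shape: (4, 3).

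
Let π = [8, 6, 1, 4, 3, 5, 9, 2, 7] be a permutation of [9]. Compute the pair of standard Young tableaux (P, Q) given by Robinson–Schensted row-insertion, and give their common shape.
P = [1, 2, 5, 7] / [3, 9] / [4] / [6] / [8];  Q = [1, 4, 6, 7] / [2, 9] / [3] / [5] / [8];  common shape = (4, 2, 1, 1, 1)

Row-insert the values π_1, π_2, … into P one at a time, bumping the leftmost entry strictly greater than the inserted value down to the next row. The recording tableau Q records, in position (i, j), the step at which that cell was added to P.
  Insert 8 (step 1): P = [8];  Q = [1]
  Insert 6 (step 2): P = [6] / [8];  Q = [1] / [2]
  Insert 1 (step 3): P = [1] / [6] / [8];  Q = [1] / [2] / [3]
  Insert 4 (step 4): P = [1, 4] / [6] / [8];  Q = [1, 4] / [2] / [3]
  Insert 3 (step 5): P = [1, 3] / [4] / [6] / [8];  Q = [1, 4] / [2] / [3] / [5]
  Insert 5 (step 6): P = [1, 3, 5] / [4] / [6] / [8];  Q = [1, 4, 6] / [2] / [3] / [5]
  Insert 9 (step 7): P = [1, 3, 5, 9] / [4] / [6] / [8];  Q = [1, 4, 6, 7] / [2] / [3] / [5]
  Insert 2 (step 8): P = [1, 2, 5, 9] / [3] / [4] / [6] / [8];  Q = [1, 4, 6, 7] / [2] / [3] / [5] / [8]
  Insert 7 (step 9): P = [1, 2, 5, 7] / [3, 9] / [4] / [6] / [8];  Q = [1, 4, 6, 7] / [2, 9] / [3] / [5] / [8]
Final shape: (4, 2, 1, 1, 1).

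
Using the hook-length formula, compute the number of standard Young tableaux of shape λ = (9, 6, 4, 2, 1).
# SYT of shape (9, 6, 4, 2, 1) = 1671331200

Hook-length formula: f^λ = n! / Π hook(c), product over all cells c of the Young diagram. For λ = (9, 6, 4, 2, 1), n = 22 boxes. Hook lengths by row (left-to-right, top-to-bottom): [13, 11, 9, 8, 6, 5, 3, 2, 1]; [9, 7, 5, 4, 2, 1]; [6, 4, 2, 1]; [3, 1]; [1]. Product of hooks = 672518246400. So f^λ = 22! / 672518246400 = 1124000727777607680000 / 672518246400 = 1671331200.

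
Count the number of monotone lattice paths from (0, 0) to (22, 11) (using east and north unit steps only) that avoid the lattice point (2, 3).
Number of paths = 162455670

Total paths from (0, 0) to (22, 11): C(33, 22) = 193536720. Paths through (2, 3): (paths (0, 0) → (2, 3)) × (paths (2, 3) → (22, 11)) = C(5, 2) · C(28, 20) = 10 · 3108105 = 31081050. Avoidance count = 193536720 − 31081050 = 162455670.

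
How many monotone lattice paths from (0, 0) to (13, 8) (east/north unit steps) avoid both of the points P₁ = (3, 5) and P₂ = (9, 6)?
Number of paths = 118279

Inclusion–exclusion. Total paths: C(21, 13) = 203490. Through P₁: C(8, 3)·C(13, 10) = 16016. Through P₂: C(15, 9)·C(6, 4) = 75075. Since P₁ is strictly southwest of P₂, a monotone path through both must visit P₁ then P₂; paths through both = C(8, 3)·C(7, 6)·C(6, 4) = 5880. Avoid both = 203490 − 16016 − 75075 + 5880 = 118279.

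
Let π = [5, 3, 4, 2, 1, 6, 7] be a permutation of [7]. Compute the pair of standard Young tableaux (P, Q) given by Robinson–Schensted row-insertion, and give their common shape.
P = [1, 4, 6, 7] / [2] / [3] / [5];  Q = [1, 3, 6, 7] / [2] / [4] / [5];  common shape = (4, 1, 1, 1)

Row-insert the values π_1, π_2, … into P one at a time, bumping the leftmost entry strictly greater than the inserted value down to the next row. The recording tableau Q records, in position (i, j), the step at which that cell was added to P.
  Insert 5 (step 1): P = [5];  Q = [1]
  Insert 3 (step 2): P = [3] / [5];  Q = [1] / [2]
  Insert 4 (step 3): P = [3, 4] / [5];  Q = [1, 3] / [2]
  Insert 2 (step 4): P = [2, 4] / [3] / [5];  Q = [1, 3] / [2] / [4]
  Insert 1 (step 5): P = [1, 4] / [2] / [3] / [5];  Q = [1, 3] / [2] / [4] / [5]
  Insert 6 (step 6): P = [1, 4, 6] / [2] / [3] / [5];  Q = [1, 3, 6] / [2] / [4] / [5]
  Insert 7 (step 7): P = [1, 4, 6, 7] / [2] / [3] / [5];  Q = [1, 3, 6, 7] / [2] / [4] / [5]
Final shape: (4, 1, 1, 1).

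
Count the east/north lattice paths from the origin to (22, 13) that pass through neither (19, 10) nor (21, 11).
Number of paths = 868934250

Inclusion–exclusion. Total paths: C(35, 22) = 1476337800. Through P₁: C(29, 19)·C(6, 3) = 400600200. Through P₂: C(32, 21)·C(3, 1) = 387073440. Since P₁ is strictly southwest of P₂, a monotone path through both must visit P₁ then P₂; paths through both = C(29, 19)·C(3, 2)·C(3, 1) = 180270090. Avoid both = 1476337800 − 400600200 − 387073440 + 180270090 = 868934250.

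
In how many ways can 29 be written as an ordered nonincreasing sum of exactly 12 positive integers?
p(29, 12 parts) = 285

Partitions of n into exactly k parts are in bijection with partitions of n − k into at most k parts (subtract 1 from each part). So p(29, exactly 12) = p(17, parts ≤ 12). Computing via the recurrence p(m, j) = p(m, j−1) + p(m−j, j) gives 285.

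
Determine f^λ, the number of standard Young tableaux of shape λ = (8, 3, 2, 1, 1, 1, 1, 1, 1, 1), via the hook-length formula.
# SYT of shape (8, 3, 2, 1, 1, 1, 1, 1, 1, 1) = 12646400

Hook-length formula: f^λ = n! / Π hook(c), product over all cells c of the Young diagram. For λ = (8, 3, 2, 1, 1, 1, 1, 1, 1, 1), n = 20 boxes. Hook lengths by row (left-to-right, top-to-bottom): [17, 9, 7, 5, 4, 3, 2, 1]; [11, 3, 1]; [9, 1]; [7]; [6]; [5]; [4]; [3]; [2]; [1]. Product of hooks = 192379017600. So f^λ = 20! / 192379017600 = 2432902008176640000 / 192379017600 = 12646400.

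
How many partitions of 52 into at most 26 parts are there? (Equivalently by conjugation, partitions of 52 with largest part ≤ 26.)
p(52, parts ≤ 26) = 272293

Use the recurrence p(n, m) = p(n, m−1) + p(n−m, m): either the largest part is < m (count p(n, m−1)) or the largest part is exactly m (remove one copy of m, count p(n−m, m)). With p(0, ·) = 1 this gives p(52, parts ≤ 26) = 272293. (By conjugating Young diagrams, this also counts partitions of 52 into at most 26 parts.)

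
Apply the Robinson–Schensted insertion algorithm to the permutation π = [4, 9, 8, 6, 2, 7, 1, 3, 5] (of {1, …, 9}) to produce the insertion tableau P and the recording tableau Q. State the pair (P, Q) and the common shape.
P = [1, 3, 5] / [2, 6, 7] / [4] / [8] / [9];  Q = [1, 2, 6] / [3, 8, 9] / [4] / [5] / [7];  common shape = (3, 3, 1, 1, 1)

Row-insert the values π_1, π_2, … into P one at a time, bumping the leftmost entry strictly greater than the inserted value down to the next row. The recording tableau Q records, in position (i, j), the step at which that cell was added to P.
  Insert 4 (step 1): P = [4];  Q = [1]
  Insert 9 (step 2): P = [4, 9];  Q = [1, 2]
  Insert 8 (step 3): P = [4, 8] / [9];  Q = [1, 2] / [3]
  Insert 6 (step 4): P = [4, 6] / [8] / [9];  Q = [1, 2] / [3] / [4]
  Insert 2 (step 5): P = [2, 6] / [4] / [8] / [9];  Q = [1, 2] / [3] / [4] / [5]
  Insert 7 (step 6): P = [2, 6, 7] / [4] / [8] / [9];  Q = [1, 2, 6] / [3] / [4] / [5]
  Insert 1 (step 7): P = [1, 6, 7] / [2] / [4] / [8] / [9];  Q = [1, 2, 6] / [3] / [4] / [5] / [7]
  Insert 3 (step 8): P = [1, 3, 7] / [2, 6] / [4] / [8] / [9];  Q = [1, 2, 6] / [3, 8] / [4] / [5] / [7]
  Insert 5 (step 9): P = [1, 3, 5] / [2, 6, 7] / [4] / [8] / [9];  Q = [1, 2, 6] / [3, 8, 9] / [4] / [5] / [7]
Final shape: (3, 3, 1, 1, 1).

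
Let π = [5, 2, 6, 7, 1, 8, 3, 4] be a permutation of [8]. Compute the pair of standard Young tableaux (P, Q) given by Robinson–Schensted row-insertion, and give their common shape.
P = [1, 3, 4, 8] / [2, 6, 7] / [5];  Q = [1, 3, 4, 6] / [2, 7, 8] / [5];  common shape = (4, 3, 1)

Row-insert the values π_1, π_2, … into P one at a time, bumping the leftmost entry strictly greater than the inserted value down to the next row. The recording tableau Q records, in position (i, j), the step at which that cell was added to P.
  Insert 5 (step 1): P = [5];  Q = [1]
  Insert 2 (step 2): P = [2] / [5];  Q = [1] / [2]
  Insert 6 (step 3): P = [2, 6] / [5];  Q = [1, 3] / [2]
  Insert 7 (step 4): P = [2, 6, 7] / [5];  Q = [1, 3, 4] / [2]
  Insert 1 (step 5): P = [1, 6, 7] / [2] / [5];  Q = [1, 3, 4] / [2] / [5]
  Insert 8 (step 6): P = [1, 6, 7, 8] / [2] / [5];  Q = [1, 3, 4, 6] / [2] / [5]
  Insert 3 (step 7): P = [1, 3, 7, 8] / [2, 6] / [5];  Q = [1, 3, 4, 6] / [2, 7] / [5]
  Insert 4 (step 8): P = [1, 3, 4, 8] / [2, 6, 7] / [5];  Q = [1, 3, 4, 6] / [2, 7, 8] / [5]
Final shape: (4, 3, 1).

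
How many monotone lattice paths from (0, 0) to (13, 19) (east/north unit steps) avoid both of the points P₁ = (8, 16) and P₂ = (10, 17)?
Number of paths = 243888504

Inclusion–exclusion. Total paths: C(32, 13) = 347373600. Through P₁: C(24, 8)·C(8, 5) = 41186376. Through P₂: C(27, 10)·C(5, 3) = 84362850. Since P₁ is strictly southwest of P₂, a monotone path through both must visit P₁ then P₂; paths through both = C(24, 8)·C(3, 2)·C(5, 3) = 22064130. Avoid both = 347373600 − 41186376 − 84362850 + 22064130 = 243888504.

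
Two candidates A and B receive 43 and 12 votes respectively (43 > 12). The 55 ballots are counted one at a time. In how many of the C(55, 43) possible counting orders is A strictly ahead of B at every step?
Strict-lead orderings = 247284036090

Total orderings of the 55 votes with 43 for A: C(55, 43) = 438729741450. By the Bertrand ballot formula (Cycle Lemma / reflection principle), the number of orderings in which A is strictly ahead of B throughout is (p − q)/(p + q) · C(p + q, p) = (43 − 12)/(43 + 12) · 438729741450 = 247284036090.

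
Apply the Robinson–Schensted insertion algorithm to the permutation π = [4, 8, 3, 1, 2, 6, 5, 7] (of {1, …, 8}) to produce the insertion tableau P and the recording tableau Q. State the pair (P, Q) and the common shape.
P = [1, 2, 5, 7] / [3, 6] / [4, 8];  Q = [1, 2, 6, 8] / [3, 5] / [4, 7];  common shape = (4, 2, 2)

Row-insert the values π_1, π_2, … into P one at a time, bumping the leftmost entry strictly greater than the inserted value down to the next row. The recording tableau Q records, in position (i, j), the step at which that cell was added to P.
  Insert 4 (step 1): P = [4];  Q = [1]
  Insert 8 (step 2): P = [4, 8];  Q = [1, 2]
  Insert 3 (step 3): P = [3, 8] / [4];  Q = [1, 2] / [3]
  Insert 1 (step 4): P = [1, 8] / [3] / [4];  Q = [1, 2] / [3] / [4]
  Insert 2 (step 5): P = [1, 2] / [3, 8] / [4];  Q = [1, 2] / [3, 5] / [4]
  Insert 6 (step 6): P = [1, 2, 6] / [3, 8] / [4];  Q = [1, 2, 6] / [3, 5] / [4]
  Insert 5 (step 7): P = [1, 2, 5] / [3, 6] / [4, 8];  Q = [1, 2, 6] / [3, 5] / [4, 7]
  Insert 7 (step 8): P = [1, 2, 5, 7] / [3, 6] / [4, 8];  Q = [1, 2, 6, 8] / [3, 5] / [4, 7]
Final shape: (4, 2, 2).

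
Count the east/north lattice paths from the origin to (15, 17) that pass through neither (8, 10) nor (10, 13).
Number of paths = 326528028

Inclusion–exclusion. Total paths: C(32, 15) = 565722720. Through P₁: C(18, 8)·C(14, 7) = 150177456. Through P₂: C(23, 10)·C(9, 5) = 144152316. Since P₁ is strictly southwest of P₂, a monotone path through both must visit P₁ then P₂; paths through both = C(18, 8)·C(5, 2)·C(9, 5) = 55135080. Avoid both = 565722720 − 150177456 − 144152316 + 55135080 = 326528028.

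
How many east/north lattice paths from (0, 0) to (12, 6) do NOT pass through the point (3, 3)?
Number of paths = 14164

Total paths from (0, 0) to (12, 6): C(18, 12) = 18564. Paths through (3, 3): (paths (0, 0) → (3, 3)) × (paths (3, 3) → (12, 6)) = C(6, 3) · C(12, 9) = 20 · 220 = 4400. Avoidance count = 18564 − 4400 = 14164.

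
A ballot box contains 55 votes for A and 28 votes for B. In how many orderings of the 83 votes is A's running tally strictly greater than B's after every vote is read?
Strict-lead orderings = 3315651101798115662352

Total orderings of the 83 votes with 55 for A: C(83, 55) = 10192557090712725925008. By the Bertrand ballot formula (Cycle Lemma / reflection principle), the number of orderings in which A is strictly ahead of B throughout is (p − q)/(p + q) · C(p + q, p) = (55 − 28)/(55 + 28) · 10192557090712725925008 = 3315651101798115662352.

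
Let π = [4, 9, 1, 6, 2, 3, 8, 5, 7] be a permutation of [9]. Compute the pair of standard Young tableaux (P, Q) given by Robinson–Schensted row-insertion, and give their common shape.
P = [1, 2, 3, 5, 7] / [4, 6, 8] / [9];  Q = [1, 2, 6, 7, 9] / [3, 4, 8] / [5];  common shape = (5, 3, 1)

Row-insert the values π_1, π_2, … into P one at a time, bumping the leftmost entry strictly greater than the inserted value down to the next row. The recording tableau Q records, in position (i, j), the step at which that cell was added to P.
  Insert 4 (step 1): P = [4];  Q = [1]
  Insert 9 (step 2): P = [4, 9];  Q = [1, 2]
  Insert 1 (step 3): P = [1, 9] / [4];  Q = [1, 2] / [3]
  Insert 6 (step 4): P = [1, 6] / [4, 9];  Q = [1, 2] / [3, 4]
  Insert 2 (step 5): P = [1, 2] / [4, 6] / [9];  Q = [1, 2] / [3, 4] / [5]
  Insert 3 (step 6): P = [1, 2, 3] / [4, 6] / [9];  Q = [1, 2, 6] / [3, 4] / [5]
  Insert 8 (step 7): P = [1, 2, 3, 8] / [4, 6] / [9];  Q = [1, 2, 6, 7] / [3, 4] / [5]
  Insert 5 (step 8): P = [1, 2, 3, 5] / [4, 6, 8] / [9];  Q = [1, 2, 6, 7] / [3, 4, 8] / [5]
  Insert 7 (step 9): P = [1, 2, 3, 5, 7] / [4, 6, 8] / [9];  Q = [1, 2, 6, 7, 9] / [3, 4, 8] / [5]
Final shape: (5, 3, 1).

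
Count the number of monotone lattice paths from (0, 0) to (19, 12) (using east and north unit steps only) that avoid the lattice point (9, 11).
Number of paths = 139272965

Total paths from (0, 0) to (19, 12): C(31, 19) = 141120525. Paths through (9, 11): (paths (0, 0) → (9, 11)) × (paths (9, 11) → (19, 12)) = C(20, 9) · C(11, 10) = 167960 · 11 = 1847560. Avoidance count = 141120525 − 1847560 = 139272965.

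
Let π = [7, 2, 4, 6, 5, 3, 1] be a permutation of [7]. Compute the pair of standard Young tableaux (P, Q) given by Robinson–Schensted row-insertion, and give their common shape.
P = [1, 3, 5] / [2] / [4] / [6] / [7];  Q = [1, 3, 4] / [2] / [5] / [6] / [7];  common shape = (3, 1, 1, 1, 1)

Row-insert the values π_1, π_2, … into P one at a time, bumping the leftmost entry strictly greater than the inserted value down to the next row. The recording tableau Q records, in position (i, j), the step at which that cell was added to P.
  Insert 7 (step 1): P = [7];  Q = [1]
  Insert 2 (step 2): P = [2] / [7];  Q = [1] / [2]
  Insert 4 (step 3): P = [2, 4] / [7];  Q = [1, 3] / [2]
  Insert 6 (step 4): P = [2, 4, 6] / [7];  Q = [1, 3, 4] / [2]
  Insert 5 (step 5): P = [2, 4, 5] / [6] / [7];  Q = [1, 3, 4] / [2] / [5]
  Insert 3 (step 6): P = [2, 3, 5] / [4] / [6] / [7];  Q = [1, 3, 4] / [2] / [5] / [6]
  Insert 1 (step 7): P = [1, 3, 5] / [2] / [4] / [6] / [7];  Q = [1, 3, 4] / [2] / [5] / [6] / [7]
Final shape: (3, 1, 1, 1, 1).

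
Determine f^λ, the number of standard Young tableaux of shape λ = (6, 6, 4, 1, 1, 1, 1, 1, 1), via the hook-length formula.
# SYT of shape (6, 6, 4, 1, 1, 1, 1, 1, 1) = 472747968

Hook-length formula: f^λ = n! / Π hook(c), product over all cells c of the Young diagram. For λ = (6, 6, 4, 1, 1, 1, 1, 1, 1), n = 22 boxes. Hook lengths by row (left-to-right, top-to-bottom): [14, 7, 6, 5, 3, 2]; [13, 6, 5, 4, 2, 1]; [10, 3, 2, 1]; [6]; [5]; [4]; [3]; [2]; [1]. Product of hooks = 2377589760000. So f^λ = 22! / 2377589760000 = 1124000727777607680000 / 2377589760000 = 472747968.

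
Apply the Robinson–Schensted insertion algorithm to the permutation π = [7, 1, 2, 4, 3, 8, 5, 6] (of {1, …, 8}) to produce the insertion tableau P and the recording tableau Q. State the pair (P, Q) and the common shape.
P = [1, 2, 3, 5, 6] / [4, 8] / [7];  Q = [1, 3, 4, 6, 8] / [2, 7] / [5];  common shape = (5, 2, 1)

Row-insert the values π_1, π_2, … into P one at a time, bumping the leftmost entry strictly greater than the inserted value down to the next row. The recording tableau Q records, in position (i, j), the step at which that cell was added to P.
  Insert 7 (step 1): P = [7];  Q = [1]
  Insert 1 (step 2): P = [1] / [7];  Q = [1] / [2]
  Insert 2 (step 3): P = [1, 2] / [7];  Q = [1, 3] / [2]
  Insert 4 (step 4): P = [1, 2, 4] / [7];  Q = [1, 3, 4] / [2]
  Insert 3 (step 5): P = [1, 2, 3] / [4] / [7];  Q = [1, 3, 4] / [2] / [5]
  Insert 8 (step 6): P = [1, 2, 3, 8] / [4] / [7];  Q = [1, 3, 4, 6] / [2] / [5]
  Insert 5 (step 7): P = [1, 2, 3, 5] / [4, 8] / [7];  Q = [1, 3, 4, 6] / [2, 7] / [5]
  Insert 6 (step 8): P = [1, 2, 3, 5, 6] / [4, 8] / [7];  Q = [1, 3, 4, 6, 8] / [2, 7] / [5]
Final shape: (5, 2, 1).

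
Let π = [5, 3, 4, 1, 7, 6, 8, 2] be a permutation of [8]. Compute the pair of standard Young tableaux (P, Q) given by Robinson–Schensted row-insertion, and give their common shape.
P = [1, 2, 6, 8] / [3, 4] / [5, 7];  Q = [1, 3, 5, 7] / [2, 6] / [4, 8];  common shape = (4, 2, 2)

Row-insert the values π_1, π_2, … into P one at a time, bumping the leftmost entry strictly greater than the inserted value down to the next row. The recording tableau Q records, in position (i, j), the step at which that cell was added to P.
  Insert 5 (step 1): P = [5];  Q = [1]
  Insert 3 (step 2): P = [3] / [5];  Q = [1] / [2]
  Insert 4 (step 3): P = [3, 4] / [5];  Q = [1, 3] / [2]
  Insert 1 (step 4): P = [1, 4] / [3] / [5];  Q = [1, 3] / [2] / [4]
  Insert 7 (step 5): P = [1, 4, 7] / [3] / [5];  Q = [1, 3, 5] / [2] / [4]
  Insert 6 (step 6): P = [1, 4, 6] / [3, 7] / [5];  Q = [1, 3, 5] / [2, 6] / [4]
  Insert 8 (step 7): P = [1, 4, 6, 8] / [3, 7] / [5];  Q = [1, 3, 5, 7] / [2, 6] / [4]
  Insert 2 (step 8): P = [1, 2, 6, 8] / [3, 4] / [5, 7];  Q = [1, 3, 5, 7] / [2, 6] / [4, 8]
Final shape: (4, 2, 2).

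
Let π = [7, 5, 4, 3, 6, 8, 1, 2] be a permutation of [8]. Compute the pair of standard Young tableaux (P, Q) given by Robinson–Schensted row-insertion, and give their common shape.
P = [1, 2, 8] / [3, 6] / [4] / [5] / [7];  Q = [1, 5, 6] / [2, 8] / [3] / [4] / [7];  common shape = (3, 2, 1, 1, 1)

Row-insert the values π_1, π_2, … into P one at a time, bumping the leftmost entry strictly greater than the inserted value down to the next row. The recording tableau Q records, in position (i, j), the step at which that cell was added to P.
  Insert 7 (step 1): P = [7];  Q = [1]
  Insert 5 (step 2): P = [5] / [7];  Q = [1] / [2]
  Insert 4 (step 3): P = [4] / [5] / [7];  Q = [1] / [2] / [3]
  Insert 3 (step 4): P = [3] / [4] / [5] / [7];  Q = [1] / [2] / [3] / [4]
  Insert 6 (step 5): P = [3, 6] / [4] / [5] / [7];  Q = [1, 5] / [2] / [3] / [4]
  Insert 8 (step 6): P = [3, 6, 8] / [4] / [5] / [7];  Q = [1, 5, 6] / [2] / [3] / [4]
  Insert 1 (step 7): P = [1, 6, 8] / [3] / [4] / [5] / [7];  Q = [1, 5, 6] / [2] / [3] / [4] / [7]
  Insert 2 (step 8): P = [1, 2, 8] / [3, 6] / [4] / [5] / [7];  Q = [1, 5, 6] / [2, 8] / [3] / [4] / [7]
Final shape: (3, 2, 1, 1, 1).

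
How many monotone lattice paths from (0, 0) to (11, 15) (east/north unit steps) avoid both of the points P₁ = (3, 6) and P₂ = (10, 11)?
Number of paths = 4253180

Inclusion–exclusion. Total paths: C(26, 11) = 7726160. Through P₁: C(9, 3)·C(17, 8) = 2042040. Through P₂: C(21, 10)·C(5, 1) = 1763580. Since P₁ is strictly southwest of P₂, a monotone path through both must visit P₁ then P₂; paths through both = C(9, 3)·C(12, 7)·C(5, 1) = 332640. Avoid both = 7726160 − 2042040 − 1763580 + 332640 = 4253180.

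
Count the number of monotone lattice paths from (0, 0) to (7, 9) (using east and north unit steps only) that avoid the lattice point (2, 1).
Number of paths = 7579

Total paths from (0, 0) to (7, 9): C(16, 7) = 11440. Paths through (2, 1): (paths (0, 0) → (2, 1)) × (paths (2, 1) → (7, 9)) = C(3, 2) · C(13, 5) = 3 · 1287 = 3861. Avoidance count = 11440 − 3861 = 7579.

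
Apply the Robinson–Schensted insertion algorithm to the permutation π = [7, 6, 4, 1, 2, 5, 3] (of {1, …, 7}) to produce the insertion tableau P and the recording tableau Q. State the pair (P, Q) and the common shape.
P = [1, 2, 3] / [4, 5] / [6] / [7];  Q = [1, 5, 6] / [2, 7] / [3] / [4];  common shape = (3, 2, 1, 1)

Row-insert the values π_1, π_2, … into P one at a time, bumping the leftmost entry strictly greater than the inserted value down to the next row. The recording tableau Q records, in position (i, j), the step at which that cell was added to P.
  Insert 7 (step 1): P = [7];  Q = [1]
  Insert 6 (step 2): P = [6] / [7];  Q = [1] / [2]
  Insert 4 (step 3): P = [4] / [6] / [7];  Q = [1] / [2] / [3]
  Insert 1 (step 4): P = [1] / [4] / [6] / [7];  Q = [1] / [2] / [3] / [4]
  Insert 2 (step 5): P = [1, 2] / [4] / [6] / [7];  Q = [1, 5] / [2] / [3] / [4]
  Insert 5 (step 6): P = [1, 2, 5] / [4] / [6] / [7];  Q = [1, 5, 6] / [2] / [3] / [4]
  Insert 3 (step 7): P = [1, 2, 3] / [4, 5] / [6] / [7];  Q = [1, 5, 6] / [2, 7] / [3] / [4]
Final shape: (3, 2, 1, 1).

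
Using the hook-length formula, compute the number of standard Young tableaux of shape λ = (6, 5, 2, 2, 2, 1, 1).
# SYT of shape (6, 5, 2, 2, 2, 1, 1) = 31039008

Hook-length formula: f^λ = n! / Π hook(c), product over all cells c of the Young diagram. For λ = (6, 5, 2, 2, 2, 1, 1), n = 19 boxes. Hook lengths by row (left-to-right, top-to-bottom): [12, 9, 5, 4, 3, 1]; [10, 7, 3, 2, 1]; [6, 3]; [5, 2]; [4, 1]; [2]; [1]. Product of hooks = 3919104000. So f^λ = 19! / 3919104000 = 121645100408832000 / 3919104000 = 31039008.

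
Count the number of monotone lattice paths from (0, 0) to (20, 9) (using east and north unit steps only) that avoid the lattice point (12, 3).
Number of paths = 8648640

Total paths from (0, 0) to (20, 9): C(29, 20) = 10015005. Paths through (12, 3): (paths (0, 0) → (12, 3)) × (paths (12, 3) → (20, 9)) = C(15, 12) · C(14, 8) = 455 · 3003 = 1366365. Avoidance count = 10015005 − 1366365 = 8648640.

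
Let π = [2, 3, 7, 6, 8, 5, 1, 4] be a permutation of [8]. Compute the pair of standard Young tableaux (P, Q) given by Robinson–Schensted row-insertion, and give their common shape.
P = [1, 3, 4, 8] / [2, 5] / [6] / [7];  Q = [1, 2, 3, 5] / [4, 8] / [6] / [7];  common shape = (4, 2, 1, 1)

Row-insert the values π_1, π_2, … into P one at a time, bumping the leftmost entry strictly greater than the inserted value down to the next row. The recording tableau Q records, in position (i, j), the step at which that cell was added to P.
  Insert 2 (step 1): P = [2];  Q = [1]
  Insert 3 (step 2): P = [2, 3];  Q = [1, 2]
  Insert 7 (step 3): P = [2, 3, 7];  Q = [1, 2, 3]
  Insert 6 (step 4): P = [2, 3, 6] / [7];  Q = [1, 2, 3] / [4]
  Insert 8 (step 5): P = [2, 3, 6, 8] / [7];  Q = [1, 2, 3, 5] / [4]
  Insert 5 (step 6): P = [2, 3, 5, 8] / [6] / [7];  Q = [1, 2, 3, 5] / [4] / [6]
  Insert 1 (step 7): P = [1, 3, 5, 8] / [2] / [6] / [7];  Q = [1, 2, 3, 5] / [4] / [6] / [7]
  Insert 4 (step 8): P = [1, 3, 4, 8] / [2, 5] / [6] / [7];  Q = [1, 2, 3, 5] / [4, 8] / [6] / [7]
Final shape: (4, 2, 1, 1).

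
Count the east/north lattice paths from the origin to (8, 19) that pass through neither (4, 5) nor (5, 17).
Number of paths = 1587555

Inclusion–exclusion. Total paths: C(27, 8) = 2220075. Through P₁: C(9, 4)·C(18, 4) = 385560. Through P₂: C(22, 5)·C(5, 3) = 263340. Since P₁ is strictly southwest of P₂, a monotone path through both must visit P₁ then P₂; paths through both = C(9, 4)·C(13, 1)·C(5, 3) = 16380. Avoid both = 2220075 − 385560 − 263340 + 16380 = 1587555.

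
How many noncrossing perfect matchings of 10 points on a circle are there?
C_5 = 42

These noncrossing handshakes are counted by the Catalan number C_n = (1/(n + 1)) · C(2n, n). For n = 5: C_5 = (1/6) · C(10, 5) = 252/6 = 42.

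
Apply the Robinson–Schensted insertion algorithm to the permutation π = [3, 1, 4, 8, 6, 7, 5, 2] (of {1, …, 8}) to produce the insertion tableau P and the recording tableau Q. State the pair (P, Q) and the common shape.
P = [1, 2, 5, 7] / [3, 4] / [6] / [8];  Q = [1, 3, 4, 6] / [2, 5] / [7] / [8];  common shape = (4, 2, 1, 1)

Row-insert the values π_1, π_2, … into P one at a time, bumping the leftmost entry strictly greater than the inserted value down to the next row. The recording tableau Q records, in position (i, j), the step at which that cell was added to P.
  Insert 3 (step 1): P = [3];  Q = [1]
  Insert 1 (step 2): P = [1] / [3];  Q = [1] / [2]
  Insert 4 (step 3): P = [1, 4] / [3];  Q = [1, 3] / [2]
  Insert 8 (step 4): P = [1, 4, 8] / [3];  Q = [1, 3, 4] / [2]
  Insert 6 (step 5): P = [1, 4, 6] / [3, 8];  Q = [1, 3, 4] / [2, 5]
  Insert 7 (step 6): P = [1, 4, 6, 7] / [3, 8];  Q = [1, 3, 4, 6] / [2, 5]
  Insert 5 (step 7): P = [1, 4, 5, 7] / [3, 6] / [8];  Q = [1, 3, 4, 6] / [2, 5] / [7]
  Insert 2 (step 8): P = [1, 2, 5, 7] / [3, 4] / [6] / [8];  Q = [1, 3, 4, 6] / [2, 5] / [7] / [8]
Final shape: (4, 2, 1, 1).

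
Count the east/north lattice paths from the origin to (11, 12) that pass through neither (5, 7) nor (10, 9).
Number of paths = 683190

Inclusion–exclusion. Total paths: C(23, 11) = 1352078. Through P₁: C(12, 5)·C(11, 6) = 365904. Through P₂: C(19, 10)·C(4, 1) = 369512. Since P₁ is strictly southwest of P₂, a monotone path through both must visit P₁ then P₂; paths through both = C(12, 5)·C(7, 5)·C(4, 1) = 66528. Avoid both = 1352078 − 365904 − 369512 + 66528 = 683190.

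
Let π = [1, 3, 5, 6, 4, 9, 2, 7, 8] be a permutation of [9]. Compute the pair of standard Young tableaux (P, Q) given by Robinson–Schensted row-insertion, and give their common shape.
P = [1, 2, 4, 6, 7, 8] / [3, 9] / [5];  Q = [1, 2, 3, 4, 6, 9] / [5, 8] / [7];  common shape = (6, 2, 1)

Row-insert the values π_1, π_2, … into P one at a time, bumping the leftmost entry strictly greater than the inserted value down to the next row. The recording tableau Q records, in position (i, j), the step at which that cell was added to P.
  Insert 1 (step 1): P = [1];  Q = [1]
  Insert 3 (step 2): P = [1, 3];  Q = [1, 2]
  Insert 5 (step 3): P = [1, 3, 5];  Q = [1, 2, 3]
  Insert 6 (step 4): P = [1, 3, 5, 6];  Q = [1, 2, 3, 4]
  Insert 4 (step 5): P = [1, 3, 4, 6] / [5];  Q = [1, 2, 3, 4] / [5]
  Insert 9 (step 6): P = [1, 3, 4, 6, 9] / [5];  Q = [1, 2, 3, 4, 6] / [5]
  Insert 2 (step 7): P = [1, 2, 4, 6, 9] / [3] / [5];  Q = [1, 2, 3, 4, 6] / [5] / [7]
  Insert 7 (step 8): P = [1, 2, 4, 6, 7] / [3, 9] / [5];  Q = [1, 2, 3, 4, 6] / [5, 8] / [7]
  Insert 8 (step 9): P = [1, 2, 4, 6, 7, 8] / [3, 9] / [5];  Q = [1, 2, 3, 4, 6, 9] / [5, 8] / [7]
Final shape: (6, 2, 1).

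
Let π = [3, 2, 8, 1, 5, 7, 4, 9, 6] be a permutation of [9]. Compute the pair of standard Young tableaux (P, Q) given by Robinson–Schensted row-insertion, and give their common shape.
P = [1, 4, 6, 9] / [2, 5, 7] / [3, 8];  Q = [1, 3, 6, 8] / [2, 5, 9] / [4, 7];  common shape = (4, 3, 2)

Row-insert the values π_1, π_2, … into P one at a time, bumping the leftmost entry strictly greater than the inserted value down to the next row. The recording tableau Q records, in position (i, j), the step at which that cell was added to P.
  Insert 3 (step 1): P = [3];  Q = [1]
  Insert 2 (step 2): P = [2] / [3];  Q = [1] / [2]
  Insert 8 (step 3): P = [2, 8] / [3];  Q = [1, 3] / [2]
  Insert 1 (step 4): P = [1, 8] / [2] / [3];  Q = [1, 3] / [2] / [4]
  Insert 5 (step 5): P = [1, 5] / [2, 8] / [3];  Q = [1, 3] / [2, 5] / [4]
  Insert 7 (step 6): P = [1, 5, 7] / [2, 8] / [3];  Q = [1, 3, 6] / [2, 5] / [4]
  Insert 4 (step 7): P = [1, 4, 7] / [2, 5] / [3, 8];  Q = [1, 3, 6] / [2, 5] / [4, 7]
  Insert 9 (step 8): P = [1, 4, 7, 9] / [2, 5] / [3, 8];  Q = [1, 3, 6, 8] / [2, 5] / [4, 7]
  Insert 6 (step 9): P = [1, 4, 6, 9] / [2, 5, 7] / [3, 8];  Q = [1, 3, 6, 8] / [2, 5, 9] / [4, 7]
Final shape: (4, 3, 2).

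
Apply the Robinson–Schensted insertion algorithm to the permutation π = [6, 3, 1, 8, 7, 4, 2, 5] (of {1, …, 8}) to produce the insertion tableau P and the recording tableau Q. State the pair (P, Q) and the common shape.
P = [1, 2, 5] / [3, 4] / [6, 7] / [8];  Q = [1, 4, 8] / [2, 5] / [3, 6] / [7];  common shape = (3, 2, 2, 1)

Row-insert the values π_1, π_2, … into P one at a time, bumping the leftmost entry strictly greater than the inserted value down to the next row. The recording tableau Q records, in position (i, j), the step at which that cell was added to P.
  Insert 6 (step 1): P = [6];  Q = [1]
  Insert 3 (step 2): P = [3] / [6];  Q = [1] / [2]
  Insert 1 (step 3): P = [1] / [3] / [6];  Q = [1] / [2] / [3]
  Insert 8 (step 4): P = [1, 8] / [3] / [6];  Q = [1, 4] / [2] / [3]
  Insert 7 (step 5): P = [1, 7] / [3, 8] / [6];  Q = [1, 4] / [2, 5] / [3]
  Insert 4 (step 6): P = [1, 4] / [3, 7] / [6, 8];  Q = [1, 4] / [2, 5] / [3, 6]
  Insert 2 (step 7): P = [1, 2] / [3, 4] / [6, 7] / [8];  Q = [1, 4] / [2, 5] / [3, 6] / [7]
  Insert 5 (step 8): P = [1, 2, 5] / [3, 4] / [6, 7] / [8];  Q = [1, 4, 8] / [2, 5] / [3, 6] / [7]
Final shape: (3, 2, 2, 1).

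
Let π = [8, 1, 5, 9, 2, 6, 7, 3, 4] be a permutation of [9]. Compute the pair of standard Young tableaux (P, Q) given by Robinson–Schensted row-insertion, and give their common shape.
P = [1, 2, 3, 4] / [5, 6, 7] / [8, 9];  Q = [1, 3, 4, 7] / [2, 6, 9] / [5, 8];  common shape = (4, 3, 2)

Row-insert the values π_1, π_2, … into P one at a time, bumping the leftmost entry strictly greater than the inserted value down to the next row. The recording tableau Q records, in position (i, j), the step at which that cell was added to P.
  Insert 8 (step 1): P = [8];  Q = [1]
  Insert 1 (step 2): P = [1] / [8];  Q = [1] / [2]
  Insert 5 (step 3): P = [1, 5] / [8];  Q = [1, 3] / [2]
  Insert 9 (step 4): P = [1, 5, 9] / [8];  Q = [1, 3, 4] / [2]
  Insert 2 (step 5): P = [1, 2, 9] / [5] / [8];  Q = [1, 3, 4] / [2] / [5]
  Insert 6 (step 6): P = [1, 2, 6] / [5, 9] / [8];  Q = [1, 3, 4] / [2, 6] / [5]
  Insert 7 (step 7): P = [1, 2, 6, 7] / [5, 9] / [8];  Q = [1, 3, 4, 7] / [2, 6] / [5]
  Insert 3 (step 8): P = [1, 2, 3, 7] / [5, 6] / [8, 9];  Q = [1, 3, 4, 7] / [2, 6] / [5, 8]
  Insert 4 (step 9): P = [1, 2, 3, 4] / [5, 6, 7] / [8, 9];  Q = [1, 3, 4, 7] / [2, 6, 9] / [5, 8]
Final shape: (4, 3, 2).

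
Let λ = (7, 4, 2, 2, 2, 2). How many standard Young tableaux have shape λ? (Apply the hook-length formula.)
# SYT of shape (7, 4, 2, 2, 2, 2) = 15872220

Hook-length formula: f^λ = n! / Π hook(c), product over all cells c of the Young diagram. For λ = (7, 4, 2, 2, 2, 2), n = 19 boxes. Hook lengths by row (left-to-right, top-to-bottom): [12, 11, 6, 5, 3, 2, 1]; [8, 7, 2, 1]; [5, 4]; [4, 3]; [3, 2]; [2, 1]. Product of hooks = 7664025600. So f^λ = 19! / 7664025600 = 121645100408832000 / 7664025600 = 15872220.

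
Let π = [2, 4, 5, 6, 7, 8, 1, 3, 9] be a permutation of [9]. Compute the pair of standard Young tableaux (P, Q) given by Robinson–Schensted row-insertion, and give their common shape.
P = [1, 3, 5, 6, 7, 8, 9] / [2, 4];  Q = [1, 2, 3, 4, 5, 6, 9] / [7, 8];  common shape = (7, 2)

Row-insert the values π_1, π_2, … into P one at a time, bumping the leftmost entry strictly greater than the inserted value down to the next row. The recording tableau Q records, in position (i, j), the step at which that cell was added to P.
  Insert 2 (step 1): P = [2];  Q = [1]
  Insert 4 (step 2): P = [2, 4];  Q = [1, 2]
  Insert 5 (step 3): P = [2, 4, 5];  Q = [1, 2, 3]
  Insert 6 (step 4): P = [2, 4, 5, 6];  Q = [1, 2, 3, 4]
  Insert 7 (step 5): P = [2, 4, 5, 6, 7];  Q = [1, 2, 3, 4, 5]
  Insert 8 (step 6): P = [2, 4, 5, 6, 7, 8];  Q = [1, 2, 3, 4, 5, 6]
  Insert 1 (step 7): P = [1, 4, 5, 6, 7, 8] / [2];  Q = [1, 2, 3, 4, 5, 6] / [7]
  Insert 3 (step 8): P = [1, 3, 5, 6, 7, 8] / [2, 4];  Q = [1, 2, 3, 4, 5, 6] / [7, 8]
  Insert 9 (step 9): P = [1, 3, 5, 6, 7, 8, 9] / [2, 4];  Q = [1, 2, 3, 4, 5, 6, 9] / [7, 8]
Final shape: (7, 2).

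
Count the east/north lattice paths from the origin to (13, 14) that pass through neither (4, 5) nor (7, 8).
Number of paths = 10314720

Inclusion–exclusion. Total paths: C(27, 13) = 20058300. Through P₁: C(9, 4)·C(18, 9) = 6126120. Through P₂: C(15, 7)·C(12, 6) = 5945940. Since P₁ is strictly southwest of P₂, a monotone path through both must visit P₁ then P₂; paths through both = C(9, 4)·C(6, 3)·C(12, 6) = 2328480. Avoid both = 20058300 − 6126120 − 5945940 + 2328480 = 10314720.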